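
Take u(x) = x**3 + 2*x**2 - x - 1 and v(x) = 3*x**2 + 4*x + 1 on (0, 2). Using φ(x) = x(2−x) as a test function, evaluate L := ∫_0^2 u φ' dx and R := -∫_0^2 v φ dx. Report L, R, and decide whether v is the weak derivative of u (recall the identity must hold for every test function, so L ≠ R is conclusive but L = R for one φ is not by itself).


LHS = -44/5, RHS = -172/15. No, v is not the weak derivative of u.

u(x) = x**3 + 2*x**2 - x - 1, classical derivative u'(x) = 3*x**2 + 4*x - 1.
φ(x) = x(2−x), so φ'(x) = 2 - 2*x.
Note φ(0) = φ(2) = 0, so the boundary term u·φ vanishes.
LHS = ∫_0^2 u(x) φ'(x) dx = ∫_0^2 (-2*x^4 - 2*x^3 + 6*x^2 - 2) dx. Term by term:
  ∫_0^2 -2*x^4 dx = -64/5;  ∫_0^2 -2*x^3 dx = -8;  ∫_0^2 6*x^2 dx = 16;
  ∫_0^2 -2 dx = -4.
Sum: -64/5 − 8 + 16 − 4 = -44/5.
So LHS = -44/5.
∫_0^2 v(x) φ(x) dx = ∫_0^2 (-3*x^4 + 2*x^3 + 7*x^2 + 2*x) dx. Term by term:
  ∫_0^2 -3*x^4 dx = -96/5;  ∫_0^2 2*x^3 dx = 8;  ∫_0^2 7*x^2 dx = 56/3;
  ∫_0^2 2*x dx = 4.
Sum: -96/5 + 8 + 56/3 + 4 = 172/15.
So RHS = -∫_0^2 v(x) φ(x) dx = -172/15.
LHS − RHS = 8/3 ≠ 0, so the identity fails.
(For a valid weak derivative the identity must hold for EVERY test function, in particular this one. The failure shows v is NOT the weak derivative of u.)
Correct weak derivative would be u'(x) = 3*x**2 + 4*x - 1.


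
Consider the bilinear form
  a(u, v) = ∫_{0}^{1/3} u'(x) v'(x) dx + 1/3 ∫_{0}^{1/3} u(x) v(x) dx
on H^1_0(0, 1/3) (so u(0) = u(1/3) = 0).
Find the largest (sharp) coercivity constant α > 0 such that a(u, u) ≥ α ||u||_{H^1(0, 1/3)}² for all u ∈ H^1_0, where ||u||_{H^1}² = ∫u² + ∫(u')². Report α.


α = (1 + 27*π^2)/(3*(1 + 9*π^2))

Coercivity of a(·,·) on H^1_0(0, 1/3) means a(u, u) ≥ α ||u||_{H^1}² for every u ∈ H^1_0.
The interval has length L = 1/3, and Poincaré/coercivity depend only on L. Here a(u, u) = ∫(u')² + (1/3)·∫u².
Here 0 < c = 1/3 < 1. The condition a(u,u) ≥ α||u||_{H^1}² reads (1−α)∫(u')² ≥ (α−c)∫u². Any admissible α is ≤ 1 (rapidly oscillating u have ∫u²/∫(u')² → 0), and α = 1 would force 0 ≥ (1−c)∫u², impossible since c < 1; so 1−α > 0. By the sharp Poincaré inequality on H^1_0 of an interval of length L, ∫(u')² ≥ (π/L)²∫u² with equality for the first sine mode sin(π(x−x₀)/L) (x₀ the left endpoint), so the inequality holds for all u iff (1−α)(π/L)² ≥ α − c, i.e. α ≤ ((π/L)² + c)/((π/L)² + 1) = (1 + c(L/π)²)/(1 + (L/π)²). With (π/L)² = 9*π^2 and c = 1/3, the largest admissible constant is α = ((π/L)² + c)/((π/L)² + 1).
Simplifying, α = (1 + 27*π^2)/(3*(1 + 9*π^2)).


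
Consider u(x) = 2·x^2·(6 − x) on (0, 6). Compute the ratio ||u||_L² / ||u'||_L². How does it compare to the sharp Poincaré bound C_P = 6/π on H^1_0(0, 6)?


||u||_L² / ||u'||_L² = 3*sqrt(14)/7 < C_P = 6/π.

u(x) = 2·x^2·(6 − x), so u'(x) = 6*x*(4 - x).
u(x) = 2·x^2·(6 − x) vanishes at x = 0 and x = 6, so u ∈ H^1_0(0, 6). Differentiate via the product rule and integrate the resulting polynomials term by term.
  ∫_0^6 u² dx = ∫_0^6 (4*x^6 - 48*x^5 + 144*x^4) dx. Term by term:
    ∫_0^6 4*x^6 dx = 1119744/7;  ∫_0^6 -48*x^5 dx = -373248;  ∫_0^6 144*x^4 dx = 1119744/5.
  Sum: 1119744/7 − 373248 + 1119744/5 = 373248/35.
  ∫_0^6 (u')² dx = ∫_0^6 (36*x^4 - 288*x^3 + 576*x^2) dx. Term by term:
    ∫_0^6 36*x^4 dx = 279936/5;  ∫_0^6 -288*x^3 dx = -93312;  ∫_0^6 576*x^2 dx = 41472.
  Sum: 279936/5 − 93312 + 41472 = 20736/5.
∫_0^6 u² dx = 373248/35, so ||u||_L² = 432*sqrt(70)/35.
∫_0^6 (u')² dx = 20736/5, so ||u'||_L² = 144*sqrt(5)/5.
Ratio ||u||_L² / ||u'||_L² = 3*sqrt(14)/7.
Sharp Poincaré constant on H^1_0(0, 6) is C_P = L/π = 6/π, achieved by sin(π/6·x).
A polynomial bump cannot attain the sharp Poincaré constant (only the first sine eigenfunction does), so the ratio is strictly less than C_P, consistent with ||u||_L² ≤ C_P ||u'||_L².


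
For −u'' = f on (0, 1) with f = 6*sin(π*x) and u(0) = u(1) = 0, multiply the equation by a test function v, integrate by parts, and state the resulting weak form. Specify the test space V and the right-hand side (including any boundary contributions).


V = H^1_0(0, 1) (so v(0) = v(1) = 0); weak form: ∫_0^1 u'v' dx = ∫_0^1 (6*sin(π*x)) v dx for all v ∈ V.

Multiply both sides by a test function v and integrate from 0 to 1:
  ∫_0^1 −u''(x) v(x) dx = ∫_0^1 f(x) v(x) dx.
Integrate the LHS by parts once:
  ∫_0^1 −u'' v dx = −[u'(x) v(x)]_0^1 + ∫_0^1 u'(x) v'(x) dx.
Thus ∫_0^1 u'(x) v'(x) dx = ∫_0^1 f(x) v(x) dx + [u'(x) v(x)]_0^1.
Choose V so that boundary terms are either known or forced to vanish.
u is Dirichlet: u(0) = u(1) = 0. Let V = H^1_0(0, 1); then v(0) = v(1) = 0, and [u' v]_0^1 = 0.
Weak formulation: find u (satisfying any essential BC) such that ∫_0^1 u'(x) v'(x) dx = ∫_0^1 f v dx for all v ∈ V.
Substituting f(x) = 6*sin(π*x), the right-hand side is ∫_0^1 (6*sin(π*x)) v dx.


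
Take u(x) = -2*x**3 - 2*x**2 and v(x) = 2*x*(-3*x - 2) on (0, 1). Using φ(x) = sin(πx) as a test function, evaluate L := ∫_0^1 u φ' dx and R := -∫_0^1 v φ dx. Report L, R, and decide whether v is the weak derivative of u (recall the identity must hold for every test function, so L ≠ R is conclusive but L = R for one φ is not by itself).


LHS = -24/π^3 + 10/π, RHS = -24/π^3 + 10/π. Yes, v = u' weakly.

u(x) = -2*x**3 - 2*x**2, classical derivative u'(x) = -6*x**2 - 4*x.
φ(x) = sin(πx), so φ'(x) = π*cos(π*x).
Note φ(0) = φ(1) = 0, so the boundary term u·φ vanishes.
LHS = ∫_0^1 u(x) φ'(x) dx = ∫_0^1 (-2*π*x^3*cos(π*x) - 2*π*x^2*cos(π*x)) dx. Term by term:
  ∫_0^1 -2*π*x^2*cos(π*x) dx = 4/π;  ∫_0^1 -2*π*x^3*cos(π*x) dx = -24/π^3 + 6/π.
Sum: 4/π + -24/π^3 + 6/π = -24/π^3 + 10/π.
So LHS = -24/π^3 + 10/π.
∫_0^1 v(x) φ(x) dx = ∫_0^1 (-6*x^2*sin(π*x) - 4*x*sin(π*x)) dx. Term by term:
  ∫_0^1 -6*x^2*sin(π*x) dx = -6/π + 24/π^3;  ∫_0^1 -4*x*sin(π*x) dx = -4/π.
Sum: -6/π + 24/π^3 − 4/π = -10/π + 24/π^3.
So RHS = -∫_0^1 v(x) φ(x) dx = -24/π^3 + 10/π.
LHS = RHS, so the identity holds for this test φ.
Moreover u is smooth here and v(x) = u'(x) = -6*x**2 - 4*x pointwise, so the identity holds for every test function. Hence v is the weak derivative of u.


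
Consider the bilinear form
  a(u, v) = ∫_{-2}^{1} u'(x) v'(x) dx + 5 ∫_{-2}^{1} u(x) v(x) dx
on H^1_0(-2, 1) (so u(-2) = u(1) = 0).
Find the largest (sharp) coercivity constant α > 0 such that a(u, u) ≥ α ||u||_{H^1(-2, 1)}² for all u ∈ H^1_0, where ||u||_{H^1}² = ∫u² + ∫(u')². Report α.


α = 1

Coercivity of a(·,·) on H^1_0(-2, 1) means a(u, u) ≥ α ||u||_{H^1}² for every u ∈ H^1_0.
The interval has length L = 3, and Poincaré/coercivity depend only on L. Here a(u, u) = ∫(u')² + (5)·∫u².
Here c = 5 ≥ 1, so a(u,u) = ∫(u')² + c∫u² ≥ ∫(u')² + ∫u² = ||u||_{H^1}², i.e. α = 1 works. No larger α is possible: a(u,u) ≥ α||u||_{H^1}² means (1−α)∫(u')² ≥ (α−c)∫u², and for the modes u_n = sin(nπ(x−x₀)/L) (x₀ the left endpoint) one has ∫u_n²/∫(u_n')² = (L/(nπ))² → 0, so a(u_n,u_n)/||u_n||_{H^1}² → 1. Hence the optimal constant is α = 1.
Therefore α = 1.


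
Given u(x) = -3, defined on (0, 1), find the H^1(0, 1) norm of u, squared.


||u||_{H^1}^2 = 9

The H^1 norm (squared) on an interval (0, L) is
  ||u||_{H^1}^2 = ∫_0^L u(x)^2 dx + ∫_0^L u'(x)^2 dx.
Compute u'(x) = 0.
Then u(x)^2 = 9 and u'(x)^2 = 0.
Integrate each monomial from 0 to 1 using ∫_0^1 c·x^n dx = c·1^(n+1)/(n+1):
  ∫_0^1 u(x)^2 dx = ∫_0^1 (9) dx. Term by term:
    ∫_0^1 9 dx = 9.
  ∫_0^1 u'(x)^2 dx = ∫_0^1 (0) dx. Term by term:
    ∫_0^1 0 dx = 0.
Adding: ||u||_{H^1}^2 = 9 + 0 = 9.


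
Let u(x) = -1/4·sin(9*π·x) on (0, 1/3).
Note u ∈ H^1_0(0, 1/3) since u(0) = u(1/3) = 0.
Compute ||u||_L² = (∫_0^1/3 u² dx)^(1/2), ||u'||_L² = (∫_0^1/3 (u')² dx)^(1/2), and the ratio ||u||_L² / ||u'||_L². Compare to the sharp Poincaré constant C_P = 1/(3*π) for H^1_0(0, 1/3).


||u||_L² / ||u'||_L² = 1/(9*π) < C_P = 1/(3*π).

u(x) = -1/4·sin(9*π·x), so u'(x) = -9*π*cos(9*π*x)/4.
Writing u(x) = A·sin(kπx/L) with A = -1/4 and k = 3, use ∫_0^L sin²(kπx/L) dx = L/2 and ∫_0^L cos²(kπx/L) dx = L/2.
u² = 1/16·sin²(9*π·x) and (u')² = 81*π^2/16·cos²(9*π·x), and each of sin², cos² integrates to L/2 = 1/6 over (0, 1/3).
∫_0^1/3 u² dx = 1/96, so ||u||_L² = sqrt(6)/24.
∫_0^1/3 (u')² dx = 27*π^2/32, so ||u'||_L² = 3*sqrt(6)*π/8.
Ratio ||u||_L² / ||u'||_L² = 1/(9*π).
Sharp Poincaré constant on H^1_0(0, 1/3) is C_P = L/π = 1/(3*π), achieved by sin(3*π·x).
This is the k = 3 harmonic; the ratio L/(kπ) is strictly less than C_P = L/π, consistent with the sharp inequality ||u||_L² ≤ C_P ||u'||_L².


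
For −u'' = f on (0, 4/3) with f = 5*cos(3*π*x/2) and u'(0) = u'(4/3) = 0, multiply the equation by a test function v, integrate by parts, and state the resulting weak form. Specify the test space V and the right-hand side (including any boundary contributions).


V = H^1(0, 4/3) (no boundary constraint on v; u is determined up to an additive constant); weak form: ∫_0^4/3 u'v' dx = ∫_0^4/3 (5*cos(3*π*x/2)) v dx for all v ∈ V.

Multiply both sides by a test function v and integrate from 0 to 4/3:
  ∫_0^4/3 −u''(x) v(x) dx = ∫_0^4/3 f(x) v(x) dx.
Integrate the LHS by parts once:
  ∫_0^4/3 −u'' v dx = −[u'(x) v(x)]_0^4/3 + ∫_0^4/3 u'(x) v'(x) dx.
Thus ∫_0^4/3 u'(x) v'(x) dx = ∫_0^4/3 f(x) v(x) dx + [u'(x) v(x)]_0^4/3.
Choose V so that boundary terms are either known or forced to vanish.
u has homogeneous Neumann: u'(0) = u'(4/3) = 0. So [u' v]_0^4/3 = 0·v(4/3) − 0·v(0) = 0 for any v; take V = H^1(0, 4/3).
Weak formulation: find u (satisfying any essential BC) such that ∫_0^4/3 u'(x) v'(x) dx = ∫_0^4/3 f v dx for all v ∈ V (homogeneous Neumann, so boundary terms vanish).
Substituting f(x) = 5*cos(3*π*x/2), the right-hand side is ∫_0^4/3 (5*cos(3*π*x/2)) v dx.
Compatibility check (pure Neumann): taking v ≡ 1 ∈ V gives 0 = ∫_0^4/3 f dx + (0) − (0), i.e. ∫_0^4/3 f dx must equal u'(0) − u'(4/3) = 0. Indeed ∫_0^4/3 (5*cos(3*π*x/2)) dx = 0, so the data are compatible. The solution is then unique only up to an additive constant (fix it e.g. by requiring ∫_0^4/3 u dx = 0).


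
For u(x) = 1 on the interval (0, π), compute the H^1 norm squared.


||u||_{H^1(0,π)}^2 = π

u'(x) = 0.
Expand u² and (u')² and integrate term by term on (0, π), using: for integers n ≥ 1, ∫_0^π sin²(nx) dx = ∫_0^π cos²(nx) dx = π/2; for n ≠ n', ∫_0^π sin(nx)sin(n'x) dx = ∫_0^π cos(nx)cos(n'x) dx = 0; and by product-to-sum, ∫_0^π sin(nx)cos(n'x) dx = ½∫_0^π [sin((n+n')x) + sin((n−n')x)] dx, which is 0 when n+n' is even and 2n/(n²−n'²) when n+n' is odd (it need not vanish on (0, π)). For the constant mode: ∫_0^π 1 dx = π, ∫_0^π cos(nx) dx = 0, ∫_0^π sin(nx) dx = (1−(−1)^n)/n.
  u² squared terms: (1)²·∫1 dx = 1·π = π.
  So ∫_0^π u² dx = π.
  u' ≡ 0, so ∫_0^π (u')² dx = 0.
||u||_{H^1}^2 = (π) + (0) = π.


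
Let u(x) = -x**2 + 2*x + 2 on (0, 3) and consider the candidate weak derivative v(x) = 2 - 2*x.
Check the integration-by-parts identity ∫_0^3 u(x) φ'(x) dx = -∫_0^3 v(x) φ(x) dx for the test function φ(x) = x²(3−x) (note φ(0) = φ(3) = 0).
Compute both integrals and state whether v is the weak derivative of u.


LHS = 54/5, RHS = 54/5. Yes, v = u' weakly.

u(x) = -x**2 + 2*x + 2, classical derivative u'(x) = 2 - 2*x.
φ(x) = x²(3−x), so φ'(x) = 3*x*(2 - x).
Note φ(0) = φ(3) = 0, so the boundary term u·φ vanishes.
LHS = ∫_0^3 u(x) φ'(x) dx = ∫_0^3 (3*x^4 - 12*x^3 + 6*x^2 + 12*x) dx. Term by term:
  ∫_0^3 3*x^4 dx = 729/5;  ∫_0^3 -12*x^3 dx = -243;  ∫_0^3 6*x^2 dx = 54;
  ∫_0^3 12*x dx = 54.
Sum: 729/5 − 243 + 54 + 54 = 54/5.
So LHS = 54/5.
∫_0^3 v(x) φ(x) dx = ∫_0^3 (2*x^4 - 8*x^3 + 6*x^2) dx. Term by term:
  ∫_0^3 2*x^4 dx = 486/5;  ∫_0^3 -8*x^3 dx = -162;  ∫_0^3 6*x^2 dx = 54.
Sum: 486/5 − 162 + 54 = -54/5.
So RHS = -∫_0^3 v(x) φ(x) dx = 54/5.
LHS = RHS, so the identity holds for this test φ.
Moreover u is smooth here and v(x) = u'(x) = 2 - 2*x pointwise, so the identity holds for every test function. Hence v is the weak derivative of u.


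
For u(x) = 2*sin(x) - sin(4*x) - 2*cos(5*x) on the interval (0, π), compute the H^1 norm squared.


||u||_{H^1(0,π)}^2 = -832/9 + 129*π/2

u'(x) = 10*sin(5*x) + 2*cos(x) - 4*cos(4*x).
Expand u² and (u')² and integrate term by term on (0, π), using: for integers n ≥ 1, ∫_0^π sin²(nx) dx = ∫_0^π cos²(nx) dx = π/2; for n ≠ n', ∫_0^π sin(nx)sin(n'x) dx = ∫_0^π cos(nx)cos(n'x) dx = 0; and by product-to-sum, ∫_0^π sin(nx)cos(n'x) dx = ½∫_0^π [sin((n+n')x) + sin((n−n')x)] dx, which is 0 when n+n' is even and 2n/(n²−n'²) when n+n' is odd (it need not vanish on (0, π)).
  u² squared terms: (-1)²·∫sin(4x)² dx = 1·π/2 = π/2;  (-2)²·∫cos(5x)² dx = 4·π/2 = 2*π;  (2)²·∫sin(x)² dx = 4·π/2 = 2*π.
  u² cross terms: 2·(-1)·(-2)·∫sin(4x)·cos(5x) dx = 4·(-8/9) = -32/9;  2·(-1)·(2)·∫sin(4x)·sin(x) dx = -4·(0) = 0;  2·(-2)·(2)·∫cos(5x)·sin(x) dx = -8·(0) = 0.
  So ∫_0^π u² dx = π/2 + 2*π + 2*π − 32/9 + 0 + 0 = -32/9 + 9*π/2.
  (u')² squared terms: (-4)²·∫cos(4x)² dx = 16·π/2 = 8*π;  (2)²·∫cos(x)² dx = 4·π/2 = 2*π;  (10)²·∫sin(5x)² dx = 100·π/2 = 50*π.
  (u')² cross terms: 2·(-4)·(2)·∫cos(4x)·cos(x) dx = -16·(0) = 0;  2·(-4)·(10)·∫cos(4x)·sin(5x) dx = -80·(10/9) = -800/9;  2·(2)·(10)·∫cos(x)·sin(5x) dx = 40·(0) = 0.
  So ∫_0^π (u')² dx = 8*π + 2*π + 50*π + 0 − 800/9 + 0 = -800/9 + 60*π.
||u||_{H^1}^2 = (-32/9 + 9*π/2) + (-800/9 + 60*π) = -832/9 + 129*π/2.


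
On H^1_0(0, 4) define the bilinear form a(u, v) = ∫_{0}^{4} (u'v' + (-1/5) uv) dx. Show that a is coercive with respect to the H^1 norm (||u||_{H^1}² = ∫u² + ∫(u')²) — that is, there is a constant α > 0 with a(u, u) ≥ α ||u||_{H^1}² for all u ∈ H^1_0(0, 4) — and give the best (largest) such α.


α = (-16/5 + π^2)/(π^2 + 16)

Coercivity of a(·,·) on H^1_0(0, 4) means a(u, u) ≥ α ||u||_{H^1}² for every u ∈ H^1_0.
The interval has length L = 4, and Poincaré/coercivity depend only on L. Here a(u, u) = ∫(u')² + (-1/5)·∫u².
Here c = -1/5 < 0 with |c| < (π/L)² = π^2/16, so coercivity still holds. The condition a(u,u) ≥ α||u||_{H^1}² reads (1−α)∫(u')² ≥ (α−c)∫u². Any admissible α is ≤ 1 (rapidly oscillating u have ∫u²/∫(u')² → 0), and α = 1 would force 0 ≥ (1−c)∫u², impossible since c < 1; so 1−α > 0. By the sharp Poincaré inequality on H^1_0 of an interval of length L, ∫(u')² ≥ (π/L)²∫u² with equality for the first sine mode sin(π(x−x₀)/L) (x₀ the left endpoint), so the inequality holds for all u iff (1−α)(π/L)² ≥ α − c, i.e. α ≤ ((π/L)² + c)/((π/L)² + 1) = (1 + c(L/π)²)/(1 + (L/π)²). (Direct route, valid since c ≤ 0: Poincaré gives c∫u² ≥ c(L/π)²∫(u')², so a(u,u) ≥ (1 + c(L/π)²)∫(u')², while ||u||_{H^1}² ≤ (1 + (L/π)²)∫(u')²; dividing yields the same α.) With (π/L)² = π^2/16 and c = -1/5, the largest admissible constant is α = ((π/L)² + c)/((π/L)² + 1).
Simplifying, α = (-16/5 + π^2)/(π^2 + 16).


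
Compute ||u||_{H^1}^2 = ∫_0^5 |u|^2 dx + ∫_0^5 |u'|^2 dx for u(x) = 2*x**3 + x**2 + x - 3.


||u||_{H^1}^2 = 1166975/14

The H^1 norm (squared) on an interval (0, L) is
  ||u||_{H^1}^2 = ∫_0^L u(x)^2 dx + ∫_0^L u'(x)^2 dx.
Compute u'(x) = 6*x**2 + 2*x + 1.
Then u(x)^2 = 4*x**6 + 4*x**5 + 5*x**4 - 10*x**3 - 5*x**2 - 6*x + 9 and u'(x)^2 = 36*x**4 + 24*x**3 + 16*x**2 + 4*x + 1.
Integrate each monomial from 0 to 5 using ∫_0^5 c·x^n dx = c·5^(n+1)/(n+1):
  ∫_0^5 u(x)^2 dx = ∫_0^5 (4*x^6 + 4*x^5 + 5*x^4 - 10*x^3 - 5*x^2 - 6*x + 9) dx. Term by term:
    ∫_0^5 4*x^6 dx = 312500/7;  ∫_0^5 4*x^5 dx = 31250/3;  ∫_0^5 5*x^4 dx = 3125;
    ∫_0^5 -10*x^3 dx = -3125/2;  ∫_0^5 -5*x^2 dx = -625/3;  ∫_0^5 -6*x dx = -75;
    ∫_0^5 9 dx = 45.
  Sum: 312500/7 + 31250/3 + 3125 − 3125/2 − 625/3 − 75 + 45 = 2368115/42.
  ∫_0^5 u'(x)^2 dx = ∫_0^5 (36*x^4 + 24*x^3 + 16*x^2 + 4*x + 1) dx. Term by term:
    ∫_0^5 36*x^4 dx = 22500;  ∫_0^5 24*x^3 dx = 3750;  ∫_0^5 16*x^2 dx = 2000/3;
    ∫_0^5 4*x dx = 50;  ∫_0^5 1 dx = 5.
  Sum: 22500 + 3750 + 2000/3 + 50 + 5 = 80915/3.
Adding: ||u||_{H^1}^2 = 2368115/42 + 80915/3 = 1166975/14.


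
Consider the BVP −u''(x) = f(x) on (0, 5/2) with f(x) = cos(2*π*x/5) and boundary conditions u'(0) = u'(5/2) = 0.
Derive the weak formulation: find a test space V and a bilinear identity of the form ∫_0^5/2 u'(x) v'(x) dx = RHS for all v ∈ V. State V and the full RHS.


V = H^1(0, 5/2) (no boundary constraint on v; u is determined up to an additive constant); weak form: ∫_0^5/2 u'v' dx = ∫_0^5/2 (cos(2*π*x/5)) v dx for all v ∈ V.

Multiply both sides by a test function v and integrate from 0 to 5/2:
  ∫_0^5/2 −u''(x) v(x) dx = ∫_0^5/2 f(x) v(x) dx.
Integrate the LHS by parts once:
  ∫_0^5/2 −u'' v dx = −[u'(x) v(x)]_0^5/2 + ∫_0^5/2 u'(x) v'(x) dx.
Thus ∫_0^5/2 u'(x) v'(x) dx = ∫_0^5/2 f(x) v(x) dx + [u'(x) v(x)]_0^5/2.
Choose V so that boundary terms are either known or forced to vanish.
u has homogeneous Neumann: u'(0) = u'(5/2) = 0. So [u' v]_0^5/2 = 0·v(5/2) − 0·v(0) = 0 for any v; take V = H^1(0, 5/2).
Weak formulation: find u (satisfying any essential BC) such that ∫_0^5/2 u'(x) v'(x) dx = ∫_0^5/2 f v dx for all v ∈ V (homogeneous Neumann, so boundary terms vanish).
Substituting f(x) = cos(2*π*x/5), the right-hand side is ∫_0^5/2 (cos(2*π*x/5)) v dx.
Compatibility check (pure Neumann): taking v ≡ 1 ∈ V gives 0 = ∫_0^5/2 f dx + (0) − (0), i.e. ∫_0^5/2 f dx must equal u'(0) − u'(5/2) = 0. Indeed ∫_0^5/2 (cos(2*π*x/5)) dx = 0, so the data are compatible. The solution is then unique only up to an additive constant (fix it e.g. by requiring ∫_0^5/2 u dx = 0).


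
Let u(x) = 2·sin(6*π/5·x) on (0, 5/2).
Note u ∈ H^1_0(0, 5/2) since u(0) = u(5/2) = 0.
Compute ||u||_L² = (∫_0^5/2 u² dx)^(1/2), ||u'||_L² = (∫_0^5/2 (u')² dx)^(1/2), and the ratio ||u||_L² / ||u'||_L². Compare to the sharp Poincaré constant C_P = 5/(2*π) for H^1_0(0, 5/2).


||u||_L² / ||u'||_L² = 5/(6*π) < C_P = 5/(2*π).

u(x) = 2·sin(6*π/5·x), so u'(x) = 12*π*cos(6*π*x/5)/5.
Writing u(x) = A·sin(kπx/L) with A = 2 and k = 3, use ∫_0^L sin²(kπx/L) dx = L/2 and ∫_0^L cos²(kπx/L) dx = L/2.
u² = 4·sin²(6*π/5·x) and (u')² = 144*π^2/25·cos²(6*π/5·x), and each of sin², cos² integrates to L/2 = 5/4 over (0, 5/2).
∫_0^5/2 u² dx = 5, so ||u||_L² = sqrt(5).
∫_0^5/2 (u')² dx = 36*π^2/5, so ||u'||_L² = 6*sqrt(5)*π/5.
Ratio ||u||_L² / ||u'||_L² = 5/(6*π).
Sharp Poincaré constant on H^1_0(0, 5/2) is C_P = L/π = 5/(2*π), achieved by sin(2*π/5·x).
This is the k = 3 harmonic; the ratio L/(kπ) is strictly less than C_P = L/π, consistent with the sharp inequality ||u||_L² ≤ C_P ||u'||_L².


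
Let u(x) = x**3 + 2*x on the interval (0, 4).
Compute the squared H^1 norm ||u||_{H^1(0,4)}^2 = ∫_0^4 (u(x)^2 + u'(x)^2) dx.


||u||_{H^1}^2 = 562832/105

The H^1 norm (squared) on an interval (0, L) is
  ||u||_{H^1}^2 = ∫_0^L u(x)^2 dx + ∫_0^L u'(x)^2 dx.
Compute u'(x) = 3*x**2 + 2.
Then u(x)^2 = x**6 + 4*x**4 + 4*x**2 and u'(x)^2 = 9*x**4 + 12*x**2 + 4.
Integrate each monomial from 0 to 4 using ∫_0^4 c·x^n dx = c·4^(n+1)/(n+1):
  ∫_0^4 u(x)^2 dx = ∫_0^4 (x^6 + 4*x^4 + 4*x^2) dx. Term by term:
    ∫_0^4 x^6 dx = 16384/7;  ∫_0^4 4*x^4 dx = 4096/5;  ∫_0^4 4*x^2 dx = 256/3.
  Sum: 16384/7 + 4096/5 + 256/3 = 340736/105.
  ∫_0^4 u'(x)^2 dx = ∫_0^4 (9*x^4 + 12*x^2 + 4) dx. Term by term:
    ∫_0^4 9*x^4 dx = 9216/5;  ∫_0^4 12*x^2 dx = 256;  ∫_0^4 4 dx = 16.
  Sum: 9216/5 + 256 + 16 = 10576/5.
Adding: ||u||_{H^1}^2 = 340736/105 + 10576/5 = 562832/105.


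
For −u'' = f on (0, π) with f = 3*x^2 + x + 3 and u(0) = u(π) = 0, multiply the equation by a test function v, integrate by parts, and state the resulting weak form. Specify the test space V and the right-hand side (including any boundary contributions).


V = H^1_0(0, π) (so v(0) = v(π) = 0); weak form: ∫_0^π u'v' dx = ∫_0^π (3*x^2 + x + 3) v dx for all v ∈ V.

Multiply both sides by a test function v and integrate from 0 to π:
  ∫_0^π −u''(x) v(x) dx = ∫_0^π f(x) v(x) dx.
Integrate the LHS by parts once:
  ∫_0^π −u'' v dx = −[u'(x) v(x)]_0^π + ∫_0^π u'(x) v'(x) dx.
Thus ∫_0^π u'(x) v'(x) dx = ∫_0^π f(x) v(x) dx + [u'(x) v(x)]_0^π.
Choose V so that boundary terms are either known or forced to vanish.
u is Dirichlet: u(0) = u(π) = 0. Let V = H^1_0(0, π); then v(0) = v(π) = 0, and [u' v]_0^π = 0.
Weak formulation: find u (satisfying any essential BC) such that ∫_0^π u'(x) v'(x) dx = ∫_0^π f v dx for all v ∈ V.
Substituting f(x) = 3*x^2 + x + 3, the right-hand side is ∫_0^π (3*x^2 + x + 3) v dx.


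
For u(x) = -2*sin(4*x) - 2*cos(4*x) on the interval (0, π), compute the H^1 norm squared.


||u||_{H^1(0,π)}^2 = 68*π

u'(x) = 8*sin(4*x) - 8*cos(4*x).
Expand u² and (u')² and integrate term by term on (0, π), using: for integers n ≥ 1, ∫_0^π sin²(nx) dx = ∫_0^π cos²(nx) dx = π/2; for n ≠ n', ∫_0^π sin(nx)sin(n'x) dx = ∫_0^π cos(nx)cos(n'x) dx = 0; and by product-to-sum, ∫_0^π sin(nx)cos(n'x) dx = ½∫_0^π [sin((n+n')x) + sin((n−n')x)] dx, which is 0 when n+n' is even and 2n/(n²−n'²) when n+n' is odd (it need not vanish on (0, π)).
  u² squared terms: (-2)²·∫cos(4x)² dx = 4·π/2 = 2*π;  (-2)²·∫sin(4x)² dx = 4·π/2 = 2*π.
  u² cross terms: 2·(-2)·(-2)·∫cos(4x)·sin(4x) dx = 8·(0) = 0.
  So ∫_0^π u² dx = 2*π + 2*π + 0 = 4*π.
  (u')² squared terms: (-8)²·∫cos(4x)² dx = 64·π/2 = 32*π;  (8)²·∫sin(4x)² dx = 64·π/2 = 32*π.
  (u')² cross terms: 2·(-8)·(8)·∫cos(4x)·sin(4x) dx = -128·(0) = 0.
  So ∫_0^π (u')² dx = 32*π + 32*π + 0 = 64*π.
||u||_{H^1}^2 = (4*π) + (64*π) = 68*π.


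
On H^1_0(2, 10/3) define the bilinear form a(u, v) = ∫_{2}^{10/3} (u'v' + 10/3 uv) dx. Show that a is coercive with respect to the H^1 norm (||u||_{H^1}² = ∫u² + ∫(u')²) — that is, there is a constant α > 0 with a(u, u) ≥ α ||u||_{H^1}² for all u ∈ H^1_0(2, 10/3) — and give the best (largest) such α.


α = 1

Coercivity of a(·,·) on H^1_0(2, 10/3) means a(u, u) ≥ α ||u||_{H^1}² for every u ∈ H^1_0.
The interval has length L = 4/3, and Poincaré/coercivity depend only on L. Here a(u, u) = ∫(u')² + (10/3)·∫u².
Here c = 10/3 ≥ 1, so a(u,u) = ∫(u')² + c∫u² ≥ ∫(u')² + ∫u² = ||u||_{H^1}², i.e. α = 1 works. No larger α is possible: a(u,u) ≥ α||u||_{H^1}² means (1−α)∫(u')² ≥ (α−c)∫u², and for the modes u_n = sin(nπ(x−x₀)/L) (x₀ the left endpoint) one has ∫u_n²/∫(u_n')² = (L/(nπ))² → 0, so a(u_n,u_n)/||u_n||_{H^1}² → 1. Hence the optimal constant is α = 1.
Therefore α = 1.


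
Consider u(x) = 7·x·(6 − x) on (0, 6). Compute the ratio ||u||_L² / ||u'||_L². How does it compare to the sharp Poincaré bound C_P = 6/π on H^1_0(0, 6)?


||u||_L² / ||u'||_L² = 3*sqrt(10)/5 < C_P = 6/π.

u(x) = 7·x·(6 − x), so u'(x) = 42 - 14*x.
u(x) = 7·x·(6 − x) vanishes at x = 0 and x = 6, so u ∈ H^1_0(0, 6). Differentiate via the product rule and integrate the resulting polynomials term by term.
  ∫_0^6 u² dx = ∫_0^6 (49*x^4 - 588*x^3 + 1764*x^2) dx. Term by term:
    ∫_0^6 49*x^4 dx = 381024/5;  ∫_0^6 -588*x^3 dx = -190512;  ∫_0^6 1764*x^2 dx = 127008.
  Sum: 381024/5 − 190512 + 127008 = 63504/5.
  ∫_0^6 (u')² dx = ∫_0^6 (196*x^2 - 1176*x + 1764) dx. Term by term:
    ∫_0^6 196*x^2 dx = 14112;  ∫_0^6 -1176*x dx = -21168;  ∫_0^6 1764 dx = 10584.
  Sum: 14112 − 21168 + 10584 = 3528.
∫_0^6 u² dx = 63504/5, so ||u||_L² = 252*sqrt(5)/5.
∫_0^6 (u')² dx = 3528, so ||u'||_L² = 42*sqrt(2).
Ratio ||u||_L² / ||u'||_L² = 3*sqrt(10)/5.
Sharp Poincaré constant on H^1_0(0, 6) is C_P = L/π = 6/π, achieved by sin(π/6·x).
A polynomial bump cannot attain the sharp Poincaré constant (only the first sine eigenfunction does), so the ratio is strictly less than C_P, consistent with ||u||_L² ≤ C_P ||u'||_L².


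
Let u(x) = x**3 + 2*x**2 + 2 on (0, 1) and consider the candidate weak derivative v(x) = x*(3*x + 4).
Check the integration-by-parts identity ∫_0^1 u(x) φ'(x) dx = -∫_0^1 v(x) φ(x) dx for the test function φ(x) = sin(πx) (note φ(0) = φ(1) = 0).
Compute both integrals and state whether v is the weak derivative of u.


LHS = -7/π + 12/π^3, RHS = -7/π + 12/π^3. Yes, v = u' weakly.

u(x) = x**3 + 2*x**2 + 2, classical derivative u'(x) = 3*x**2 + 4*x.
φ(x) = sin(πx), so φ'(x) = π*cos(π*x).
Note φ(0) = φ(1) = 0, so the boundary term u·φ vanishes.
LHS = ∫_0^1 u(x) φ'(x) dx = ∫_0^1 (π*x^3*cos(π*x) + 2*π*x^2*cos(π*x) + 2*π*cos(π*x)) dx. Term by term:
  ∫_0^1 2*π*cos(π*x) dx = 0;  ∫_0^1 π*x^3*cos(π*x) dx = -3/π + 12/π^3;  ∫_0^1 2*π*x^2*cos(π*x) dx = -4/π.
Sum: 0 + -3/π + 12/π^3 − 4/π = -7/π + 12/π^3.
So LHS = -7/π + 12/π^3.
∫_0^1 v(x) φ(x) dx = ∫_0^1 (3*x^2*sin(π*x) + 4*x*sin(π*x)) dx. Term by term:
  ∫_0^1 3*x^2*sin(π*x) dx = -12/π^3 + 3/π;  ∫_0^1 4*x*sin(π*x) dx = 4/π.
Sum: -12/π^3 + 3/π + 4/π = -12/π^3 + 7/π.
So RHS = -∫_0^1 v(x) φ(x) dx = -7/π + 12/π^3.
LHS = RHS, so the identity holds for this test φ.
Moreover u is smooth here and v(x) = u'(x) = 3*x**2 + 4*x pointwise, so the identity holds for every test function. Hence v is the weak derivative of u.


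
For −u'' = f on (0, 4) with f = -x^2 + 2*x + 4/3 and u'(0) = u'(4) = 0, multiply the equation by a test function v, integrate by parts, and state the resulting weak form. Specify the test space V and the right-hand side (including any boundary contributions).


V = H^1(0, 4) (no boundary constraint on v; u is determined up to an additive constant); weak form: ∫_0^4 u'v' dx = ∫_0^4 (-x^2 + 2*x + 4/3) v dx for all v ∈ V.

Multiply both sides by a test function v and integrate from 0 to 4:
  ∫_0^4 −u''(x) v(x) dx = ∫_0^4 f(x) v(x) dx.
Integrate the LHS by parts once:
  ∫_0^4 −u'' v dx = −[u'(x) v(x)]_0^4 + ∫_0^4 u'(x) v'(x) dx.
Thus ∫_0^4 u'(x) v'(x) dx = ∫_0^4 f(x) v(x) dx + [u'(x) v(x)]_0^4.
Choose V so that boundary terms are either known or forced to vanish.
u has homogeneous Neumann: u'(0) = u'(4) = 0. So [u' v]_0^4 = 0·v(4) − 0·v(0) = 0 for any v; take V = H^1(0, 4).
Weak formulation: find u (satisfying any essential BC) such that ∫_0^4 u'(x) v'(x) dx = ∫_0^4 f v dx for all v ∈ V (homogeneous Neumann, so boundary terms vanish).
Substituting f(x) = -x^2 + 2*x + 4/3, the right-hand side is ∫_0^4 (-x^2 + 2*x + 4/3) v dx.
Compatibility check (pure Neumann): taking v ≡ 1 ∈ V gives 0 = ∫_0^4 f dx + (0) − (0), i.e. ∫_0^4 f dx must equal u'(0) − u'(4) = 0. Indeed ∫_0^4 (-x^2 + 2*x + 4/3) dx = 0, so the data are compatible. The solution is then unique only up to an additive constant (fix it e.g. by requiring ∫_0^4 u dx = 0).


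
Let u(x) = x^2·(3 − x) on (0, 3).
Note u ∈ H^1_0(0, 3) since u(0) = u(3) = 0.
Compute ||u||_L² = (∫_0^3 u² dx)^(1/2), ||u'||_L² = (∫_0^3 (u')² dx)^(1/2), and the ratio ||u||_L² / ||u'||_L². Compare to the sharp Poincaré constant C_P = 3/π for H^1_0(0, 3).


||u||_L² / ||u'||_L² = 3*sqrt(14)/14 < C_P = 3/π.

u(x) = x^2·(3 − x), so u'(x) = 3*x*(2 - x).
u(x) = x^2·(3 − x) vanishes at x = 0 and x = 3, so u ∈ H^1_0(0, 3). Differentiate via the product rule and integrate the resulting polynomials term by term.
  ∫_0^3 u² dx = ∫_0^3 (x^6 - 6*x^5 + 9*x^4) dx. Term by term:
    ∫_0^3 x^6 dx = 2187/7;  ∫_0^3 -6*x^5 dx = -729;  ∫_0^3 9*x^4 dx = 2187/5.
  Sum: 2187/7 − 729 + 2187/5 = 729/35.
  ∫_0^3 (u')² dx = ∫_0^3 (9*x^4 - 36*x^3 + 36*x^2) dx. Term by term:
    ∫_0^3 9*x^4 dx = 2187/5;  ∫_0^3 -36*x^3 dx = -729;  ∫_0^3 36*x^2 dx = 324.
  Sum: 2187/5 − 729 + 324 = 162/5.
∫_0^3 u² dx = 729/35, so ||u||_L² = 27*sqrt(35)/35.
∫_0^3 (u')² dx = 162/5, so ||u'||_L² = 9*sqrt(10)/5.
Ratio ||u||_L² / ||u'||_L² = 3*sqrt(14)/14.
Sharp Poincaré constant on H^1_0(0, 3) is C_P = L/π = 3/π, achieved by sin(π/3·x).
A polynomial bump cannot attain the sharp Poincaré constant (only the first sine eigenfunction does), so the ratio is strictly less than C_P, consistent with ||u||_L² ≤ C_P ||u'||_L².


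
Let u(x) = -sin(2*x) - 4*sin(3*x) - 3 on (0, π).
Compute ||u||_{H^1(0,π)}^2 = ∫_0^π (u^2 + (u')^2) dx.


||u||_{H^1(0,π)}^2 = 16 + 183*π/2

u'(x) = -2*cos(2*x) - 12*cos(3*x).
Expand u² and (u')² and integrate term by term on (0, π), using: for integers n ≥ 1, ∫_0^π sin²(nx) dx = ∫_0^π cos²(nx) dx = π/2; for n ≠ n', ∫_0^π sin(nx)sin(n'x) dx = ∫_0^π cos(nx)cos(n'x) dx = 0; and by product-to-sum, ∫_0^π sin(nx)cos(n'x) dx = ½∫_0^π [sin((n+n')x) + sin((n−n')x)] dx, which is 0 when n+n' is even and 2n/(n²−n'²) when n+n' is odd (it need not vanish on (0, π)). For the constant mode: ∫_0^π 1 dx = π, ∫_0^π cos(nx) dx = 0, ∫_0^π sin(nx) dx = (1−(−1)^n)/n.
  u² squared terms: (-3)²·∫1 dx = 9·π = 9*π;  (-1)²·∫sin(2x)² dx = 1·π/2 = π/2;  (-4)²·∫sin(3x)² dx = 16·π/2 = 8*π.
  u² cross terms: 2·(-3)·(-1)·∫1·sin(2x) dx = 6·(0) = 0;  2·(-3)·(-4)·∫1·sin(3x) dx = 24·(2/3) = 16;  2·(-1)·(-4)·∫sin(2x)·sin(3x) dx = 8·(0) = 0.
  So ∫_0^π u² dx = 9*π + π/2 + 8*π + 0 + 16 + 0 = 16 + 35*π/2.
  (u')² squared terms: (-12)²·∫cos(3x)² dx = 144·π/2 = 72*π;  (-2)²·∫cos(2x)² dx = 4·π/2 = 2*π.
  (u')² cross terms: 2·(-12)·(-2)·∫cos(3x)·cos(2x) dx = 48·(0) = 0.
  So ∫_0^π (u')² dx = 72*π + 2*π + 0 = 74*π.
||u||_{H^1}^2 = (16 + 35*π/2) + (74*π) = 16 + 183*π/2.


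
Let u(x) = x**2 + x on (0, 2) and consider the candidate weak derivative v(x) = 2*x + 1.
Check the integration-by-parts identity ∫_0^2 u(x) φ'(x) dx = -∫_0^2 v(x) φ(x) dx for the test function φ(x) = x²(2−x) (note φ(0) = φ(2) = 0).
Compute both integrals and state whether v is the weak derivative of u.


LHS = -68/15, RHS = -68/15. Yes, v = u' weakly.

u(x) = x**2 + x, classical derivative u'(x) = 2*x + 1.
φ(x) = x²(2−x), so φ'(x) = x*(4 - 3*x).
Note φ(0) = φ(2) = 0, so the boundary term u·φ vanishes.
LHS = ∫_0^2 u(x) φ'(x) dx = ∫_0^2 (-3*x^4 + x^3 + 4*x^2) dx. Term by term:
  ∫_0^2 -3*x^4 dx = -96/5;  ∫_0^2 x^3 dx = 4;  ∫_0^2 4*x^2 dx = 32/3.
Sum: -96/5 + 4 + 32/3 = -68/15.
So LHS = -68/15.
∫_0^2 v(x) φ(x) dx = ∫_0^2 (-2*x^4 + 3*x^3 + 2*x^2) dx. Term by term:
  ∫_0^2 -2*x^4 dx = -64/5;  ∫_0^2 3*x^3 dx = 12;  ∫_0^2 2*x^2 dx = 16/3.
Sum: -64/5 + 12 + 16/3 = 68/15.
So RHS = -∫_0^2 v(x) φ(x) dx = -68/15.
LHS = RHS, so the identity holds for this test φ.
Moreover u is smooth here and v(x) = u'(x) = 2*x + 1 pointwise, so the identity holds for every test function. Hence v is the weak derivative of u.


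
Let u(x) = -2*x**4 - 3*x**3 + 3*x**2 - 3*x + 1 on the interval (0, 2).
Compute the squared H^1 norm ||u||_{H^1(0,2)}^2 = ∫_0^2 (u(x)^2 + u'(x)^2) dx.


||u||_{H^1}^2 = 986008/315

The H^1 norm (squared) on an interval (0, L) is
  ||u||_{H^1}^2 = ∫_0^L u(x)^2 dx + ∫_0^L u'(x)^2 dx.
Compute u'(x) = -8*x**3 - 9*x**2 + 6*x - 3.
Then u(x)^2 = 4*x**8 + 12*x**7 - 3*x**6 - 6*x**5 + 23*x**4 - 24*x**3 + 15*x**2 - 6*x + 1 and u'(x)^2 = 64*x**6 + 144*x**5 - 15*x**4 - 60*x**3 + 90*x**2 - 36*x + 9.
Integrate each monomial from 0 to 2 using ∫_0^2 c·x^n dx = c·2^(n+1)/(n+1):
  ∫_0^2 u(x)^2 dx = ∫_0^2 (4*x^8 + 12*x^7 - 3*x^6 - 6*x^5 + 23*x^4 - 24*x^3 + 15*x^2 - 6*x + 1) dx. Term by term:
    ∫_0^2 4*x^8 dx = 2048/9;  ∫_0^2 12*x^7 dx = 384;  ∫_0^2 -3*x^6 dx = -384/7;
    ∫_0^2 -6*x^5 dx = -64;  ∫_0^2 23*x^4 dx = 736/5;  ∫_0^2 -24*x^3 dx = -96;
    ∫_0^2 15*x^2 dx = 40;  ∫_0^2 -6*x dx = -12;  ∫_0^2 1 dx = 2.
  Sum: 2048/9 + 384 − 384/7 − 64 + 736/5 − 96 + 40 − 12 + 2 = 180778/315.
  ∫_0^2 u'(x)^2 dx = ∫_0^2 (64*x^6 + 144*x^5 - 15*x^4 - 60*x^3 + 90*x^2 - 36*x + 9) dx. Term by term:
    ∫_0^2 64*x^6 dx = 8192/7;  ∫_0^2 144*x^5 dx = 1536;  ∫_0^2 -15*x^4 dx = -96;
    ∫_0^2 -60*x^3 dx = -240;  ∫_0^2 90*x^2 dx = 240;  ∫_0^2 -36*x dx = -72;
    ∫_0^2 9 dx = 18.
  Sum: 8192/7 + 1536 − 96 − 240 + 240 − 72 + 18 = 17894/7.
Adding: ||u||_{H^1}^2 = 180778/315 + 17894/7 = 986008/315.


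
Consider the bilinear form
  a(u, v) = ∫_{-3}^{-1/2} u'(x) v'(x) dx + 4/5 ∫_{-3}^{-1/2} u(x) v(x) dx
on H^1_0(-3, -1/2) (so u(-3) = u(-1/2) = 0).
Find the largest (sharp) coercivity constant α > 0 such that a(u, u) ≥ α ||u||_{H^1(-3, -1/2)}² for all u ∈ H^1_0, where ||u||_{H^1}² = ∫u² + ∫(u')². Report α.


α = 4*(5 + π^2)/(25 + 4*π^2)

Coercivity of a(·,·) on H^1_0(-3, -1/2) means a(u, u) ≥ α ||u||_{H^1}² for every u ∈ H^1_0.
The interval has length L = 5/2, and Poincaré/coercivity depend only on L. Here a(u, u) = ∫(u')² + (4/5)·∫u².
Here 0 < c = 4/5 < 1. The condition a(u,u) ≥ α||u||_{H^1}² reads (1−α)∫(u')² ≥ (α−c)∫u². Any admissible α is ≤ 1 (rapidly oscillating u have ∫u²/∫(u')² → 0), and α = 1 would force 0 ≥ (1−c)∫u², impossible since c < 1; so 1−α > 0. By the sharp Poincaré inequality on H^1_0 of an interval of length L, ∫(u')² ≥ (π/L)²∫u² with equality for the first sine mode sin(π(x−x₀)/L) (x₀ the left endpoint), so the inequality holds for all u iff (1−α)(π/L)² ≥ α − c, i.e. α ≤ ((π/L)² + c)/((π/L)² + 1) = (1 + c(L/π)²)/(1 + (L/π)²). With (π/L)² = 4*π^2/25 and c = 4/5, the largest admissible constant is α = ((π/L)² + c)/((π/L)² + 1).
Simplifying, α = 4*(5 + π^2)/(25 + 4*π^2).


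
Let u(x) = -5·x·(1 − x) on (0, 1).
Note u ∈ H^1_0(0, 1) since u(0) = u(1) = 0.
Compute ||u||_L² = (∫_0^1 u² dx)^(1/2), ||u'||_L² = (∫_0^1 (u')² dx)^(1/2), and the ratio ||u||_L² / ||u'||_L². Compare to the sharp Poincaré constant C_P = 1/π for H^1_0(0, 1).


||u||_L² / ||u'||_L² = sqrt(10)/10 < C_P = 1/π.

u(x) = -5·x·(1 − x), so u'(x) = 10*x - 5.
u(x) = -5·x·(1 − x) vanishes at x = 0 and x = 1, so u ∈ H^1_0(0, 1). Differentiate via the product rule and integrate the resulting polynomials term by term.
  ∫_0^1 u² dx = ∫_0^1 (25*x^4 - 50*x^3 + 25*x^2) dx. Term by term:
    ∫_0^1 25*x^4 dx = 5;  ∫_0^1 -50*x^3 dx = -25/2;  ∫_0^1 25*x^2 dx = 25/3.
  Sum: 5 − 25/2 + 25/3 = 5/6.
  ∫_0^1 (u')² dx = ∫_0^1 (100*x^2 - 100*x + 25) dx. Term by term:
    ∫_0^1 100*x^2 dx = 100/3;  ∫_0^1 -100*x dx = -50;  ∫_0^1 25 dx = 25.
  Sum: 100/3 − 50 + 25 = 25/3.
∫_0^1 u² dx = 5/6, so ||u||_L² = sqrt(30)/6.
∫_0^1 (u')² dx = 25/3, so ||u'||_L² = 5*sqrt(3)/3.
Ratio ||u||_L² / ||u'||_L² = sqrt(10)/10.
Sharp Poincaré constant on H^1_0(0, 1) is C_P = L/π = 1/π, achieved by sin(π·x).
A polynomial bump cannot attain the sharp Poincaré constant (only the first sine eigenfunction does), so the ratio is strictly less than C_P, consistent with ||u||_L² ≤ C_P ||u'||_L².


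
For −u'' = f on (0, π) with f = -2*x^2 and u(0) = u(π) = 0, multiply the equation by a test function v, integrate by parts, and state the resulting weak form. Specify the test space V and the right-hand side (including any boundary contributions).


V = H^1_0(0, π) (so v(0) = v(π) = 0); weak form: ∫_0^π u'v' dx = ∫_0^π (-2*x^2) v dx for all v ∈ V.

Multiply both sides by a test function v and integrate from 0 to π:
  ∫_0^π −u''(x) v(x) dx = ∫_0^π f(x) v(x) dx.
Integrate the LHS by parts once:
  ∫_0^π −u'' v dx = −[u'(x) v(x)]_0^π + ∫_0^π u'(x) v'(x) dx.
Thus ∫_0^π u'(x) v'(x) dx = ∫_0^π f(x) v(x) dx + [u'(x) v(x)]_0^π.
Choose V so that boundary terms are either known or forced to vanish.
u is Dirichlet: u(0) = u(π) = 0. Let V = H^1_0(0, π); then v(0) = v(π) = 0, and [u' v]_0^π = 0.
Weak formulation: find u (satisfying any essential BC) such that ∫_0^π u'(x) v'(x) dx = ∫_0^π f v dx for all v ∈ V.
Substituting f(x) = -2*x^2, the right-hand side is ∫_0^π (-2*x^2) v dx.


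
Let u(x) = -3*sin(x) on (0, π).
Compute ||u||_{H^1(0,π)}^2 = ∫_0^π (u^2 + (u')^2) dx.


||u||_{H^1(0,π)}^2 = 9*π

u'(x) = -3*cos(x).
Expand u² and (u')² and integrate term by term on (0, π), using: for integers n ≥ 1, ∫_0^π sin²(nx) dx = ∫_0^π cos²(nx) dx = π/2; for n ≠ n', ∫_0^π sin(nx)sin(n'x) dx = ∫_0^π cos(nx)cos(n'x) dx = 0; and by product-to-sum, ∫_0^π sin(nx)cos(n'x) dx = ½∫_0^π [sin((n+n')x) + sin((n−n')x)] dx, which is 0 when n+n' is even and 2n/(n²−n'²) when n+n' is odd (it need not vanish on (0, π)).
  u² squared terms: (-3)²·∫sin(x)² dx = 9·π/2 = 9*π/2.
  So ∫_0^π u² dx = 9*π/2.
  (u')² squared terms: (-3)²·∫cos(x)² dx = 9·π/2 = 9*π/2.
  So ∫_0^π (u')² dx = 9*π/2.
||u||_{H^1}^2 = (9*π/2) + (9*π/2) = 9*π.


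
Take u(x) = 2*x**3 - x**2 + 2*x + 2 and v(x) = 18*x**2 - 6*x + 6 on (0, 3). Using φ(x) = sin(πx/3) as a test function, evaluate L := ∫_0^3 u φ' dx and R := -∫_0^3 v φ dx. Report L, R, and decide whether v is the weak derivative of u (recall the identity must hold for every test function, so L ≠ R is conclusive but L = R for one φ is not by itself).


LHS = -156/π + 648/π^3, RHS = -468/π + 1944/π^3. No, v is not the weak derivative of u.

u(x) = 2*x**3 - x**2 + 2*x + 2, classical derivative u'(x) = 6*x**2 - 2*x + 2.
φ(x) = sin(πx/3), so φ'(x) = π*cos(π*x/3)/3.
Note φ(0) = φ(3) = 0, so the boundary term u·φ vanishes.
LHS = ∫_0^3 u(x) φ'(x) dx = ∫_0^3 (2*π*x^3*cos(π*x/3)/3 - π*x^2*cos(π*x/3)/3 + 2*π*x*cos(π*x/3)/3 + 2*π*cos(π*x/3)/3) dx. Term by term:
  ∫_0^3 2*π*cos(π*x/3)/3 dx = 0;  ∫_0^3 -π*x^2*cos(π*x/3)/3 dx = 18/π;  ∫_0^3 2*π*x*cos(π*x/3)/3 dx = -12/π;
  ∫_0^3 2*π*x^3*cos(π*x/3)/3 dx = -162/π + 648/π^3.
Sum: 0 + 18/π − 12/π + -162/π + 648/π^3 = -156/π + 648/π^3.
So LHS = -156/π + 648/π^3.
∫_0^3 v(x) φ(x) dx = ∫_0^3 (18*x^2*sin(π*x/3) - 6*x*sin(π*x/3) + 6*sin(π*x/3)) dx. Term by term:
  ∫_0^3 6*sin(π*x/3) dx = 36/π;  ∫_0^3 -6*x*sin(π*x/3) dx = -54/π;  ∫_0^3 18*x^2*sin(π*x/3) dx = -1944/π^3 + 486/π.
Sum: 36/π − 54/π + -1944/π^3 + 486/π = -1944/π^3 + 468/π.
So RHS = -∫_0^3 v(x) φ(x) dx = -468/π + 1944/π^3.
LHS − RHS = -1296/π^3 + 312/π ≠ 0, so the identity fails.
(For a valid weak derivative the identity must hold for EVERY test function, in particular this one. The failure shows v is NOT the weak derivative of u.)
Correct weak derivative would be u'(x) = 6*x**2 - 2*x + 2.


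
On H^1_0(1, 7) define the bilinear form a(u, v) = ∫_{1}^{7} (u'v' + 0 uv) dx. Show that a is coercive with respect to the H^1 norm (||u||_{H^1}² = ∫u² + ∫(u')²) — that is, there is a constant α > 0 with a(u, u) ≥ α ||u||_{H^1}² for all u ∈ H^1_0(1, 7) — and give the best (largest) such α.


α = π^2/(π^2 + 36)

Coercivity of a(·,·) on H^1_0(1, 7) means a(u, u) ≥ α ||u||_{H^1}² for every u ∈ H^1_0.
The interval has length L = 6, and Poincaré/coercivity depend only on L. Here a(u, u) = ∫(u')² + (0)·∫u².
Here c = 0, so a(u,u) = ∫(u')² alone. The condition a(u,u) ≥ α||u||_{H^1}² reads (1−α)∫(u')² ≥ (α−c)∫u². Any admissible α is ≤ 1 (rapidly oscillating u have ∫u²/∫(u')² → 0), and α = 1 would force 0 ≥ (1−c)∫u², impossible since c < 1; so 1−α > 0. By the sharp Poincaré inequality on H^1_0 of an interval of length L, ∫(u')² ≥ (π/L)²∫u² with equality for the first sine mode sin(π(x−x₀)/L) (x₀ the left endpoint), so the inequality holds for all u iff (1−α)(π/L)² ≥ α − c, i.e. α ≤ ((π/L)² + c)/((π/L)² + 1) = (1 + c(L/π)²)/(1 + (L/π)²). (Direct route, valid since c ≤ 0: Poincaré gives c∫u² ≥ c(L/π)²∫(u')², so a(u,u) ≥ (1 + c(L/π)²)∫(u')², while ||u||_{H^1}² ≤ (1 + (L/π)²)∫(u')²; dividing yields the same α.) With (π/L)² = π^2/36 and c = 0, the largest admissible constant is α = ((π/L)² + c)/((π/L)² + 1).
Simplifying, α = π^2/(π^2 + 36).
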